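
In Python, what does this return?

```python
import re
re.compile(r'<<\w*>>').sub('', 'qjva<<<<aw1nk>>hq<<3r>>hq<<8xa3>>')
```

Matches: at [6:15] → '<<aw1nk>>'; at [17:23] → '<<3r>>'; at [25:33] → '<<8xa3>>'.
`sub` substitutes '' at each match site.

'qjva<<hqhq'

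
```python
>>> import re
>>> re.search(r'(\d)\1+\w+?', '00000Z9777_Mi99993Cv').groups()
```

After group 1 captures some text, `\1` only succeeds where that same text appears again.
Unlike `match`, `search` isn't anchored — it looks for the pattern anywhere in the string.
The match spans [0:6] → '00000Z'.
Captured: group 1 = '0'.

('0',)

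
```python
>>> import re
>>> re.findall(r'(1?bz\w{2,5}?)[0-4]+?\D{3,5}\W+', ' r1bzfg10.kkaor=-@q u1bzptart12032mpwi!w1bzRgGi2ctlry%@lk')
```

['1bzptart', '1bzRgGi']

This matches optionally the literal '1', then the literal 'bz', then 2 to 5 of a word character (lazy) (captured); then one or more of a character in [0-4] (lazy), then 3 to 5 of a non-digit, then one or more of a non-word character.
Matches: at [21:39] match '1bzptart12032mpwi!', group 1 = '1bzptart'; at [40:55] match '1bzRgGi2ctlry%@', group 1 = '1bzRgGi'.
`findall` collects group 1 from each match (2 total).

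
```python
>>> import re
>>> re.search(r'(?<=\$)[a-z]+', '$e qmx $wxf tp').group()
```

'e'

The `(?=…)`/`(?<=…)` assertion just peeks at neighbouring text; it doesn't advance the match position.
`search` walks the string left to right and returns the first match it finds.
The match spans [1:2] → 'e'.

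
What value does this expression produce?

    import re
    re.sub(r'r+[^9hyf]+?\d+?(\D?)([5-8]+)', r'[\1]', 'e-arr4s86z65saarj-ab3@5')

'e-a[]z65saa[@]'

The pattern matches one or more of the literal 'r', then one or more of any character except [9hyf] (lazy), then one or more of a digit (lazy); then optionally a non-digit (captured); then one or more of a character in [5-8] (captured).
Lazy quantifiers expand one character at a time until the remainder of the pattern can match.
Matches: at [3:9] → 'rr4s86'; at [15:23] → 'rj-ab3@5'.
The replacement refers to a captured group, so each match is rewritten using its own captured text.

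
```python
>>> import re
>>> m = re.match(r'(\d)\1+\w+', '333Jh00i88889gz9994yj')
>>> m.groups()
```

`\1` is not a pattern — it's the concrete string captured by group 1, re-applied verbatim.
`re.match` won't scan ahead — the pattern has to work from the very first character.
The match spans [0:21] → '333Jh00i88889gz9994yj'.
Captured: group 1 = '3'.

('3',)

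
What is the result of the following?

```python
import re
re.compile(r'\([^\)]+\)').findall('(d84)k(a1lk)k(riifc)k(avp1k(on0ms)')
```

['(d84)', '(a1lk)', '(riifc)', '(avp1k(on0ms)']

Since nothing is captured, `findall` lists the 4 matched substrings directly.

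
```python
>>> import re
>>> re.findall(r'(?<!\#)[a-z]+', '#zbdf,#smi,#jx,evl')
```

['bdf', 'mi', 'x', 'evl']

Because the assertion is negative and zero-width, positions next to the forbidden text are skipped.
Walking the string: at [2:5] → 'bdf'; at [8:10] → 'mi'; at [13:14] → 'x'; at [15:18] → 'evl'.
Since nothing is captured, `findall` lists the 4 matched substrings directly.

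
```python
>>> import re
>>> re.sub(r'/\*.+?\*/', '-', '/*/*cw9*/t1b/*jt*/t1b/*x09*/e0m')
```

'-t1b-t1b-e0m'

Because the quantifier is non-greedy, it stops expanding at the earliest point where the rest of the pattern can succeed.
Every occurrence is swapped for '-'.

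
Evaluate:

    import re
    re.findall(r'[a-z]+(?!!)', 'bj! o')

['b', 'o']

A negative assertion filters positions out without eating any characters.
Walking the string: at [0:1] → 'b'; at [4:5] → 'o'.
Since nothing is captured, `findall` lists the 2 matched substrings directly.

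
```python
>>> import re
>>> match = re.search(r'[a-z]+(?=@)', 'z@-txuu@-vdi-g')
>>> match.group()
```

'z'

The positive lookaround only admits positions where the adjacent text matches; those characters stay outside the span.
Unlike `match`, `search` isn't anchored — it looks for the pattern anywhere in the string.
The match spans [0:1] → 'z'.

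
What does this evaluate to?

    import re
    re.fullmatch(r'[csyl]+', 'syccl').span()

(0, 5)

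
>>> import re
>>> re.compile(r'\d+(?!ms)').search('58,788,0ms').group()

'58'

The negative lookahead/lookbehind blocks any match where the forbidden context is present.
`re.search` tries every starting position until one works.
The match spans [0:2] → '58'.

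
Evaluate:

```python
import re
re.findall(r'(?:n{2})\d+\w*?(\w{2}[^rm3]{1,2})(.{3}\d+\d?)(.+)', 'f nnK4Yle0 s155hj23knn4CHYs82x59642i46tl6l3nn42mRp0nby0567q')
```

The pattern matches exactly 2 of a literal 'n' (non-capturing group); then one or more of a digit, then zero or more of a word character (lazy); then exactly 2 of a word character, then 1 to 2 of any character except [rm3] (captured); then exactly 3 of any character, then one or more of a digit, then optionally a digit (captured); then one or more of any character (captured).
Scanning left to right: at [20:59] match 'nn4CHYs82x59642i46tl6l3nn42mRp0nby0567q', groups = ('CHYs', '82x59642', 'i46tl6l3nn42mRp0nby0567q').
3 groups means the one result is a tuple of 3 captured strings — 1 here.

[('CHYs', '82x59642', 'i46tl6l3nn42mRp0nby0567q')]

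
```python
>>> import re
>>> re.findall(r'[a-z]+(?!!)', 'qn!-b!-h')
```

The negative lookahead/lookbehind blocks any match where the forbidden context is present.
Walking the string: at [0:1] → 'q'; at [7:8] → 'h'.
No capturing groups, so `findall` returns the 2 full match strings.

['q', 'h']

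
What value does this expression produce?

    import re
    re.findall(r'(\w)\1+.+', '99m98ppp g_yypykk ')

['9']

A backreference is literal: `\1` must see the identical characters the first group matched.
Scanning left to right: at [0:18] match '99m98ppp g_yypykk ', group 1 = '9'.
With a single group, `findall` returns only what that group captured — 1 item.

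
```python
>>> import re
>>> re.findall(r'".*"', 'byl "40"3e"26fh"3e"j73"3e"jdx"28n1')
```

['"40"3e"26fh"3e"j73"3e"jdx"']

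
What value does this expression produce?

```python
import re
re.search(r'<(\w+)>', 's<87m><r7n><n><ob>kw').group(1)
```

The match spans [1:6] → '<87m>'.
Captured: group 1 = '87m'.

'87m'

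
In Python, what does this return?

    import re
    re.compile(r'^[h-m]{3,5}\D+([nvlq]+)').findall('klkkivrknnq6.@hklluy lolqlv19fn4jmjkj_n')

['q']

The pattern matches anchored at the start of the string; then 3 to 5 of a character in [h-m], then one or more of a non-digit; then one or more of one of [nvlq] (captured).
Matches: at [0:11] match 'klkkivrknnq', group 1 = 'q'.
`findall` collects group 1 from the one match (1 total).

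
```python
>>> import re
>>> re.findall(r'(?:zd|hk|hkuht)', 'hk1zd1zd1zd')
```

['hk', 'zd', 'zd', 'zd']

Walking the string: at [0:2] → 'hk'; at [3:5] → 'zd'; at [6:8] → 'zd'; at [9:11] → 'zd'.
`findall` yields the raw match text (4 of them) because the pattern has no groups.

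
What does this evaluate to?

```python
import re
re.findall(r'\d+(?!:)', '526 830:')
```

['526', '83']

The negative lookahead/lookbehind blocks any match where the forbidden context is present.
Walking the string: at [0:3] → '526'; at [4:6] → '83'.
No capturing groups, so `findall` returns the 2 full match strings.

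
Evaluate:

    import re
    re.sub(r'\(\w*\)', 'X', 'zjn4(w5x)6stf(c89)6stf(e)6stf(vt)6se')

Matches: at [4:9] → '(w5x)'; at [13:18] → '(c89)'; at [22:25] → '(e)'; at [29:33] → '(vt)'.
Each match is replaced by 'X'.

'zjn4X6stfX6stfX6stfX6se'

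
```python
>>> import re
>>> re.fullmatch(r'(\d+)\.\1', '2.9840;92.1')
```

None

The backreference `\1` re-matches whatever the first group consumed, character for character.
`re.fullmatch` requires the pattern to consume the entire string.
Here there's no way to consume every character, so the call returns None.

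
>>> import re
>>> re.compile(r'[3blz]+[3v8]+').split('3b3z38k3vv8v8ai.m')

['', 'k', 'ai.m']

The pattern matches one or more of one of [3blz]; then one or more of one of [3v8].
Matches to split on: at [0:6] → '3b3z38'; at [7:13] → '3vv8v8'.
Splitting on the pattern gives 3 pieces.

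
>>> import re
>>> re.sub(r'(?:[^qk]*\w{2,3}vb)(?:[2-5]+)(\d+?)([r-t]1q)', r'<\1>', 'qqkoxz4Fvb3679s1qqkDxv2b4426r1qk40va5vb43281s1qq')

'qqk<679>qkDxv2b4426r1qk<81>q'

Pattern: zero or more of any character except [qk], then 2 to 3 of a word character, then the literal 'vb' (non-capturing group); then one or more of a character in [2-5] (non-capturing group); then one or more of a digit (lazy) (captured); then a character in [r-t], then the literal '1q' (captured).
Matches: at [3:17] → 'oxz4Fvb3679s1q'; at [32:47] → '40va5vb43281s1q'.
`\1` in the replacement pulls in group 1's text for each match.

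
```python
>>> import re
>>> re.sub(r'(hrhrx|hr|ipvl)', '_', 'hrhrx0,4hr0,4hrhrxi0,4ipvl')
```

`|` is ordered: at each position the engine commits to the first alternative that works.
Each match is replaced by '_'.

'_0,4_0,4_i0,4_'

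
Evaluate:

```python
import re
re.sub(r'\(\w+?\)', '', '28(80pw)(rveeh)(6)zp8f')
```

Matches: at [2:8] → '(80pw)'; at [8:15] → '(rveeh)'; at [15:18] → '(6)'.
`sub` substitutes '' at each match site.

'28zp8f'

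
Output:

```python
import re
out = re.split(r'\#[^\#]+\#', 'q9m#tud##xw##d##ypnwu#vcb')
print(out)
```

['q9m', '', '', '', 'vcb']

Matches to split on: at [3:8] → '#tud#'; at [8:12] → '#xw#'; at [12:15] → '#d#'; at [15:22] → '#ypnwu#'.
Splitting on the pattern gives 5 pieces.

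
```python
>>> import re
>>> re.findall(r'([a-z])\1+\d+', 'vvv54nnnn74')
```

['v', 'n']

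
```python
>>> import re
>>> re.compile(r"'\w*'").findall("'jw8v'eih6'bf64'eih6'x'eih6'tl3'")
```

["'jw8v'", "'bf64'", "'x'", "'tl3'"]

`findall` yields the raw match text (4 of them) because the pattern has no groups.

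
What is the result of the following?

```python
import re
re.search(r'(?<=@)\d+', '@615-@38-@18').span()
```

(1, 4)

The positive lookaround only admits positions where the adjacent text matches; those characters stay outside the span.
The match spans [1:4] → '615'.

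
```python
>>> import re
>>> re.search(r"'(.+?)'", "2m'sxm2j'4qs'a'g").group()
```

"'sxm2j'"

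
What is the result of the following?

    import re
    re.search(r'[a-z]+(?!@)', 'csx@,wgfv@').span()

(0, 2)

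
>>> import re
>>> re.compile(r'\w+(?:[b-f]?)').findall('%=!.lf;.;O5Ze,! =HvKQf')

['lf', 'O5Ze', 'HvKQf']

The pattern matches one or more of a word character; then optionally a character in [b-f] (non-capturing group).
Scanning left to right: at [4:6] → 'lf'; at [9:13] → 'O5Ze'; at [17:22] → 'HvKQf'.
No capturing groups, so `findall` returns the 3 full match strings.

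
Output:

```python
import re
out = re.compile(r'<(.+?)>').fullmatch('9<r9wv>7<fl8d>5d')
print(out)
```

None

For `fullmatch`, every character of the input must be accounted for by the pattern.
Here there's no way to consume every character, so the call returns None.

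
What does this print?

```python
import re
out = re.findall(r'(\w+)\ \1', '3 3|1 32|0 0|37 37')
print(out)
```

['3', '0', '37']

The backreference `\1` re-matches whatever the first group consumed, character for character.
Walking the string: at [0:3] match '3 3', group 1 = '3'; at [9:12] match '0 0', group 1 = '0'; at [13:18] match '37 37', group 1 = '37'.
`findall` collects group 1 from each match (3 total).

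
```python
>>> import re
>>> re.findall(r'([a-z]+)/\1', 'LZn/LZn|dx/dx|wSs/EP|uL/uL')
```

['dx']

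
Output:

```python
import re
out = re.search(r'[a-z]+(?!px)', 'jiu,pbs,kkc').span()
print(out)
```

(0, 3)

A negative assertion filters positions out without eating any characters.
The match spans [0:3] → 'jiu'.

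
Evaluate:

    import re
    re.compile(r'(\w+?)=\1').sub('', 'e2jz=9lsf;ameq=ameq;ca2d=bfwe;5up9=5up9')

'e2jz=9lsf;;ca2d=bfwe;'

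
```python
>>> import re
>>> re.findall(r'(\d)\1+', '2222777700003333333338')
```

The backreference `\1` re-matches whatever the first group consumed, character for character.
Walking the string: at [0:4] match '2222', group 1 = '2'; at [4:8] match '7777', group 1 = '7'; at [8:12] match '0000', group 1 = '0'; at [12:21] match '333333333', group 1 = '3'.
Because there's exactly one group, `findall` drops the full match and keeps group 1 from each hit.

['2', '7', '0', '3']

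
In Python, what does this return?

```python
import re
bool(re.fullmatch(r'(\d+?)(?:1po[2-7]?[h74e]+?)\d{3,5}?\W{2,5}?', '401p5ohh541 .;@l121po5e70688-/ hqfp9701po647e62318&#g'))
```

False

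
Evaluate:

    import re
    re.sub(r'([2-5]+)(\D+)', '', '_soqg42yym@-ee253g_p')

Every occurrence is swapped for ''.

'_soqg'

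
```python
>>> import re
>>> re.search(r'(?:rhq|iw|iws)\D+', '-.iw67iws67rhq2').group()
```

`re.search` scans for the first position where the pattern succeeds.
The match spans [6:9] → 'iws'.

'iws'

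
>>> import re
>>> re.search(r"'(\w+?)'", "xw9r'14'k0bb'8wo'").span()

(4, 8)

`search` walks the string left to right and returns the first match it finds.
The match spans [4:8] → "'14'".
Captured: group 1 = '14'.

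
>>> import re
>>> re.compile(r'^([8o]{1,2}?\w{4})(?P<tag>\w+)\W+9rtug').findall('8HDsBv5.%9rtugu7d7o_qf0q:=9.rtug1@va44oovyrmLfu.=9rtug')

[('8HDsB', 'v5')]

This matches anchored at the start of the string; then 1 to 2 of one of [8o] (lazy), then exactly 4 of a word character (captured); then one or more of a word character (captured as 'tag'); then one or more of a non-word character, then the literal '9rt', then the literal 'ug'.
Scanning left to right: at [0:14] match '8HDsBv5.%9rtug', groups = ('8HDsB', 'v5').
Multiple groups make `findall` return tuples — one 2-tuple for the one match.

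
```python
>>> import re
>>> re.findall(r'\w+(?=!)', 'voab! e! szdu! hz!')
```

Lookahead/lookbehind check context without consuming it, so the matched span excludes the asserted characters.
Since nothing is captured, `findall` lists the 4 matched substrings directly.

['voab', 'e', 'szdu', 'hz']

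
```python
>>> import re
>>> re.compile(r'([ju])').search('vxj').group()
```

'j'

The match spans [2:3] → 'j'.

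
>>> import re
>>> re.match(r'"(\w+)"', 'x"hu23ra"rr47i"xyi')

None

`re.match` won't scan ahead — the pattern has to work from the very first character.
Here position 0 doesn't satisfy it, so the call returns None.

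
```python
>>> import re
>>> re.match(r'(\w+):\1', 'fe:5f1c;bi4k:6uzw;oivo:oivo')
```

None

`\1` is not a pattern — it's the concrete string captured by group 1, re-applied verbatim.
`match` is anchored at position 0; if the pattern doesn't fit there, it returns None.
Here the string doesn't start with a match, so the call returns None.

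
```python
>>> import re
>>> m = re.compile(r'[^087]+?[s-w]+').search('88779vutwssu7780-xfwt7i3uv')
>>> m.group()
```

'9vutwssu'

The match spans [4:12] → '9vutwssu'.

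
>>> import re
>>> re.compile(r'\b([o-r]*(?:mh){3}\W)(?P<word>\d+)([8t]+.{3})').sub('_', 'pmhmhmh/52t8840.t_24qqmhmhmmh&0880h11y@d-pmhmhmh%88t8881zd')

'_t_24qqmhmhmmh&0880h11y@d-_'

Every occurrence is swapped for '_'.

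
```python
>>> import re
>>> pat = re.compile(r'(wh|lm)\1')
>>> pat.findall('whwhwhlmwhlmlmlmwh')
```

['wh', 'lm']

After group 1 captures some text, `\1` only succeeds where that same text appears again.
Matches: at [0:4] match 'whwh', group 1 = 'wh'; at [10:14] match 'lmlm', group 1 = 'lm'.
With a single group, `findall` returns only what that group captured — 2 items.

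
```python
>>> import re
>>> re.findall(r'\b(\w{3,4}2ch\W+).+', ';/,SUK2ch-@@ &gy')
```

['SUK2ch-@@ &']

The pattern matches a word boundary (`\b`, zero-width); then 3 to 4 of a word character, then the literal '2ch', then one or more of a non-word character (captured); then one or more of any character.
Matches: at [3:16] match 'SUK2ch-@@ &gy', group 1 = 'SUK2ch-@@ &'.
`findall` collects group 1 from the one match (1 total).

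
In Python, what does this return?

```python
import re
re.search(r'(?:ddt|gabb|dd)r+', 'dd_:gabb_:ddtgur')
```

None

Here the pattern never matches, so the call returns None.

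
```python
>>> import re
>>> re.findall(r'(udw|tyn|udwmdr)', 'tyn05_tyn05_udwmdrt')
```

The regex engine tests alternatives in the order written; an earlier branch that matches wins even if a later one would match more.
Scanning left to right: at [0:3] match 'tyn', group 1 = 'tyn'; at [6:9] match 'tyn', group 1 = 'tyn'; at [12:15] match 'udw', group 1 = 'udw'.
`findall` collects group 1 from each match (3 total).

['tyn', 'tyn', 'udw']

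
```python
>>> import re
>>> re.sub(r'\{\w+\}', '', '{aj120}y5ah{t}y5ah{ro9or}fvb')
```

`sub` substitutes '' at each match site.

'y5ahy5ahfvb'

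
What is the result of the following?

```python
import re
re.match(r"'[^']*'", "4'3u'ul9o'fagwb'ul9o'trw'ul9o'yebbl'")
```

With `match`, the pattern is implicitly anchored at the beginning.
Here position 0 doesn't satisfy it, so the call returns None.

None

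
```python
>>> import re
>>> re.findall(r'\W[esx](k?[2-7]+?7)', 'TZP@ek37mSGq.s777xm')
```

['k37', '77']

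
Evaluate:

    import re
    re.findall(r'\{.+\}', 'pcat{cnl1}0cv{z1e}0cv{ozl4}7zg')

['{cnl1}0cv{z1e}0cv{ozl4}']

Since nothing is captured, `findall` lists the 1 matched substring directly.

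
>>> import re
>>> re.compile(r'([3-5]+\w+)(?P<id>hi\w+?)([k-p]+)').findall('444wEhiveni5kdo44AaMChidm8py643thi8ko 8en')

[('444wEhiveni5kdo44AaMChidm8py643t', 'hi8', 'ko')]

Lazy quantifiers expand one character at a time until the remainder of the pattern can match.
3 groups means the one result is a tuple of 3 captured strings — 1 here.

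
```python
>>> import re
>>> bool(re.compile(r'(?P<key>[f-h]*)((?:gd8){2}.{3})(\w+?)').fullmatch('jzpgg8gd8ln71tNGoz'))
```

Pattern: zero or more of a character in [f-h] (captured as 'key'); then the literal 'gd8' repeated 2 times, then exactly 3 of any character (captured); then one or more of a word character (lazy) (captured).
`re.fullmatch` requires the pattern to consume the entire string.
Here the pattern can't cover the whole string, so the call returns None, and `bool(None)` is False.

False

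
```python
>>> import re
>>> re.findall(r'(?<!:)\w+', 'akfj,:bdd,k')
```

The negative lookahead/lookbehind blocks any match where the forbidden context is present.
Scanning left to right: at [0:4] → 'akfj'; at [7:9] → 'dd'; at [10:11] → 'k'.
With no groups in the pattern, `findall` gives back each whole match — 3 here.

['akfj', 'dd', 'k']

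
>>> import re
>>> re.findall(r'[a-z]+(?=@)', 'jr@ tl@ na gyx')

['jr', 'tl']

The lookaround is zero-width — it requires the adjacent text to match without consuming it, so the asserted text isn't part of the match.
Matches: at [0:2] → 'jr'; at [4:6] → 'tl'.
`findall` yields the raw match text (2 of them) because the pattern has no groups.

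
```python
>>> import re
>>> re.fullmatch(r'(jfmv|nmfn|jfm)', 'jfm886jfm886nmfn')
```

`fullmatch` succeeds only if the pattern covers the string from start to end.
Here there's no way to consume every character, so the call returns None.

None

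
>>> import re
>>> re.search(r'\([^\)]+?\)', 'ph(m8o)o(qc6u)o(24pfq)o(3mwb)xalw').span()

(2, 7)

The match spans [2:7] → '(m8o)'.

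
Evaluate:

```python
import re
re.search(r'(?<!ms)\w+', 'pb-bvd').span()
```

(0, 2)

`(?!…)`/`(?<!…)` only lets a position through if the neighbouring text does NOT match; no characters are consumed.
The match spans [0:2] → 'pb'.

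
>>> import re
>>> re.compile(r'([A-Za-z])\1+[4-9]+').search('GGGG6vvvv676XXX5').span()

`\1` has to match the exact text group 1 already captured.
`re.search` scans for the first position where the pattern succeeds.
The match spans [0:5] → 'GGGG6'.
Captured: group 1 = 'G'.

(0, 5)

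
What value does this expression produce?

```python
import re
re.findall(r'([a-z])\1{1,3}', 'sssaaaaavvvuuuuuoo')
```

After group 1 captures some text, `\1` only succeeds where that same text appears again.
With a single group, `findall` returns only what that group captured — 5 items.

['s', 'a', 'v', 'u', 'o']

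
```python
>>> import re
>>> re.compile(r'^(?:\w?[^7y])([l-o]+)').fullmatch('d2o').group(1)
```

Pattern: anchored at the start of the string; then optionally a word character, then any character except [7y] (non-capturing group); then one or more of a character in [l-o] (captured).
`re.fullmatch` is like wrapping the pattern in `^…$` (in single-line mode).
The match spans [0:3] → 'd2o'.
Captured: group 1 = 'o'.

'o'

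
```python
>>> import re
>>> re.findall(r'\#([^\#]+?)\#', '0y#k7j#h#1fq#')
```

['k7j', '1fq']

Walking the string: at [2:7] match '#k7j#', group 1 = 'k7j'; at [8:13] match '#1fq#', group 1 = '1fq'.
`findall` collects group 1 from each match (2 total).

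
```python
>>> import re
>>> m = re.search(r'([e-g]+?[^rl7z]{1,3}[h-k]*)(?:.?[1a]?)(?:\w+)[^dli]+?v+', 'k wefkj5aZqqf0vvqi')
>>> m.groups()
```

('efkj',)

The match spans [3:16] → 'efkj5aZqqf0vv'.
Captured: group 1 = 'efkj'.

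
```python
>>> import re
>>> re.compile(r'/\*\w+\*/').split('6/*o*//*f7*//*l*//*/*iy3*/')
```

Matches to split on: at [1:6] → '/*o*/'; at [6:12] → '/*f7*/'; at [12:17] → '/*l*/'; at [19:26] → '/*iy3*/'.
Each match becomes a cut point; 5 segments remain.

['6', '', '', '/*', '']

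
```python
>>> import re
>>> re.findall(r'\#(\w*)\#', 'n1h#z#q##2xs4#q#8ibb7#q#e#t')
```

['z', '', 'q', 'q']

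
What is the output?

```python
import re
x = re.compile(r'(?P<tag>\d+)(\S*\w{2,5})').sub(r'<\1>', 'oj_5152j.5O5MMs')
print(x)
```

oj_<5152>

This matches one or more of a digit (captured as 'tag'); then zero or more of a non-whitespace character, then 2 to 5 of a word character (captured).
Matches: at [3:15] → '5152j.5O5MMs'.
`\1` in the replacement pulls in group 1's text for each match.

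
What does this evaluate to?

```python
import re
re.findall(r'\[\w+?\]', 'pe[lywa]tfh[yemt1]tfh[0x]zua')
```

['[lywa]', '[yemt1]', '[0x]']

Scanning left to right: at [2:8] → '[lywa]'; at [11:18] → '[yemt1]'; at [21:25] → '[0x]'.
No capturing groups, so `findall` returns the 3 full match strings.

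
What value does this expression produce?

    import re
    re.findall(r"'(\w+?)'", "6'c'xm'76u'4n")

Walking the string: at [1:4] match "'c'", group 1 = 'c'; at [6:11] match "'76u'", group 1 = '76u'.
With a single group, `findall` returns only what that group captured — 2 items.

['c', '76u']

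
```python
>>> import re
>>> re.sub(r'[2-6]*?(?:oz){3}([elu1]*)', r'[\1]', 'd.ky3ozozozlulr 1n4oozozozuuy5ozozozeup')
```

Pattern: zero or more of a character in [2-6] (lazy), then the literal 'oz' repeated 3 times; then zero or more of one of [elu1] (captured).
Matches: at [4:14] → '3ozozozlul'; at [20:28] → 'ozozozuu'; at [29:38] → '5ozozozeu'.
`\1` in the replacement pulls in group 1's text for each match.

'd.ky[lul]r 1n4o[uu]y[eu]p'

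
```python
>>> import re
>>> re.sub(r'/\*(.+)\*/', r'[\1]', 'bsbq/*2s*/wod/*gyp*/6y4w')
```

'bsbq[2s*/wod/*gyp]6y4w'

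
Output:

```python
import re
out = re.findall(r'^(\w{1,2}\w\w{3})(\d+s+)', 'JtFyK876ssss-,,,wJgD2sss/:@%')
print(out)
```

This matches anchored at the start of the string; then 1 to 2 of a word character, then a word character, then exactly 3 of a word character (captured); then one or more of a digit, then one or more of the literal 's' (captured).
Matches: at [0:12] match 'JtFyK876ssss', groups = ('JtFyK8', '76ssss').
`findall` packs the 2 group values into a tuple for every match.

[('JtFyK8', '76ssss')]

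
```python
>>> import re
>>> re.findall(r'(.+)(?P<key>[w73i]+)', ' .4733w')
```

Pattern: one or more of any character (captured); then one or more of one of [w73i] (captured as 'key').
Matches: at [0:7] match ' .4733w', groups = (' .4733', 'w').
With 2 capturing groups, `findall` returns a 2-tuple per match.

[(' .4733', 'w')]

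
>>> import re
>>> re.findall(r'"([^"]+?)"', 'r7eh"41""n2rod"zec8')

With a single group, `findall` returns only what that group captured — 2 items.

['41', 'n2rod']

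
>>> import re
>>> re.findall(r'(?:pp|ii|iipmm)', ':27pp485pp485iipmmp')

`|` is ordered: at each position the engine commits to the first alternative that works.
Scanning left to right: at [3:5] → 'pp'; at [8:10] → 'pp'; at [13:15] → 'ii'.
Since nothing is captured, `findall` lists the 3 matched substrings directly.

['pp', 'pp', 'ii']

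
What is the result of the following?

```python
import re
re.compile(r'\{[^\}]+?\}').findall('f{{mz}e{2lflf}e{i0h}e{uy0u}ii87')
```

['{{mz}', '{2lflf}', '{i0h}', '{uy0u}']

`findall` yields the raw match text (4 of them) because the pattern has no groups.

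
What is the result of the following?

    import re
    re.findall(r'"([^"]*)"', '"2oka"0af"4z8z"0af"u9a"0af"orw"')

['2oka', '4z8z', 'u9a', 'orw']

Scanning left to right: at [0:6] match '"2oka"', group 1 = '2oka'; at [9:15] match '"4z8z"', group 1 = '4z8z'; at [18:23] match '"u9a"', group 1 = 'u9a'; at [26:31] match '"orw"', group 1 = 'orw'.
One capturing group, so `findall` returns just the captured substring from each match — 4 in all.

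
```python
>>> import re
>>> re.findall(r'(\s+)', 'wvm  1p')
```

['  ']

The pattern matches one or more of whitespace (captured).
Matches: at [3:5] match '  ', group 1 = '  '.
One capturing group, so `findall` returns just the captured substring from the one match — 1 in all.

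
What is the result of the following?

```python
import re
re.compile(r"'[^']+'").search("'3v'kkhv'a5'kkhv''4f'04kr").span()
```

(0, 4)

The match spans [0:4] → "'3v'".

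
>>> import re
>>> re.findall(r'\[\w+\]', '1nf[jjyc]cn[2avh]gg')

['[jjyc]', '[2avh]']

Matches: at [3:9] → '[jjyc]'; at [11:17] → '[2avh]'.
Since nothing is captured, `findall` lists the 2 matched substrings directly.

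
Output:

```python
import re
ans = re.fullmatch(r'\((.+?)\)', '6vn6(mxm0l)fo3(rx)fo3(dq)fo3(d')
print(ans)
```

`re.fullmatch` is like wrapping the pattern in `^…$` (in single-line mode).
Here the string isn't matched end-to-end, so the call returns None.

None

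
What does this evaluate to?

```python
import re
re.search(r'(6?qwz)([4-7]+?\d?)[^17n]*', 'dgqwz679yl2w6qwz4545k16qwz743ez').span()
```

(2, 21)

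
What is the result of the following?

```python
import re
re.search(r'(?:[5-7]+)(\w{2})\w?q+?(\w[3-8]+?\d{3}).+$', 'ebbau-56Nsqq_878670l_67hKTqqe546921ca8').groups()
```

('Ns', '_8786')

Pattern: one or more of a character in [5-7] (non-capturing group); then exactly 2 of a word character (captured); then optionally a word character, then one or more of a literal 'q' (lazy); then a word character, then one or more of a character in [3-8] (lazy), then exactly 3 of a digit (captured); then one or more of any character; then anchored at the end.
A `+?`/`*?`/`{m,n}?` starts at its minimum and grows only as far as needed for what follows to match.
Unlike `match`, `search` isn't anchored — it looks for the pattern anywhere in the string.
The match spans [6:38] → '56Nsqq_878670l_67hKTqqe546921ca8'.
Captured: group 1 = 'Ns', group 2 = '_8786'.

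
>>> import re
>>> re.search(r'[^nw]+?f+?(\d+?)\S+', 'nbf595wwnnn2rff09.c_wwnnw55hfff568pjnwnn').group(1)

'5'

The match spans [1:40] → 'bf595wwnnn2rff09.c_wwnnw55hfff568pjnwnn'.
Captured: group 1 = '5'.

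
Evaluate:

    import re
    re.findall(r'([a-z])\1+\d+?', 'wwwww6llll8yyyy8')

['w', 'l', 'y']

The backreference `\1` re-matches whatever the first group consumed, character for character.
Matches: at [0:6] match 'wwwww6', group 1 = 'w'; at [6:11] match 'llll8', group 1 = 'l'; at [11:16] match 'yyyy8', group 1 = 'y'.
Because there's exactly one group, `findall` drops the full match and keeps group 1 from each hit.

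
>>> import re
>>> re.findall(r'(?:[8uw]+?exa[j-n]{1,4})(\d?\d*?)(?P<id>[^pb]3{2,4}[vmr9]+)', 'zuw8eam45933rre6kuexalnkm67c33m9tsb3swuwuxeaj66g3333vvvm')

[('67', 'c33m9')]

The pattern matches one or more of one of [8uw] (lazy), then the literal 'exa', then 1 to 4 of a character in [j-n] (non-capturing group); then optionally a digit, then zero or more of a digit (lazy) (captured); then any character except [pb], then 2 to 4 of a literal '3', then one or more of one of [vmr9] (captured as 'id').
Matches: at [17:32] match 'uexalnkm67c33m9', groups = ('67', 'c33m9').
With 2 capturing groups, `findall` returns a 2-tuple per match.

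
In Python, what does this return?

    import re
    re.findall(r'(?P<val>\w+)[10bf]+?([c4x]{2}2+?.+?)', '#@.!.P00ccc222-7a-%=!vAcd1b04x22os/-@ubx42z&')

This matches one or more of a word character (captured as 'val'); then one or more of one of [10bf] (lazy); then exactly 2 of one of [c4x], then one or more of a literal '2' (lazy), then one or more of any character (lazy) (captured).
With the lazy modifier that quantifier settles for the fewest repetitions that let the rest of the pattern succeed (the atoms after it are unaffected and can still be greedy).
Scanning left to right: at [21:32] match 'vAcd1b04x22', groups = ('vAcd1b', '4x22'); at [37:43] match 'ubx42z', groups = ('u', 'x42z').
`findall` packs the 2 group values into a tuple for every match.

[('vAcd1b', '4x22'), ('u', 'x42z')]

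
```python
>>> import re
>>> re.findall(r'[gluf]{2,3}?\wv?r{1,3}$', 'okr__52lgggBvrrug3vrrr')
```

['ug3vrrr']

`findall` yields the raw match text (1 of them) because the pattern has no groups.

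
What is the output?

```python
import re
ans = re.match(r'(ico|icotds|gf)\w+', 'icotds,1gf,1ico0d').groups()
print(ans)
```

('ico',)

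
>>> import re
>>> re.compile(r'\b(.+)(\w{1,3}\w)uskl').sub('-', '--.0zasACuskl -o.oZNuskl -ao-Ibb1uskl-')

Each match is replaced by '-'.

'--.--'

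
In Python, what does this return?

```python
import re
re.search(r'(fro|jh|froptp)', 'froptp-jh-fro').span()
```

(0, 3)

`|` is ordered: at each position the engine commits to the first alternative that works.
The match spans [0:3] → 'fro'.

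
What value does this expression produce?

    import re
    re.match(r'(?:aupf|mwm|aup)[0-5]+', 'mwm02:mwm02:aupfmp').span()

(0, 5)

`re.match` won't scan ahead — the pattern has to work from the very first character.
The match spans [0:5] → 'mwm02'.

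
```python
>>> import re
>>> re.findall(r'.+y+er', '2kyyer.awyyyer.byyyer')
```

This matches one or more of any character; then one or more of the literal 'y', then the literal 'er'.
Scanning left to right: at [0:21] → '2kyyer.awyyyer.byyyer'.
`findall` yields the raw match text (1 of them) because the pattern has no groups.

['2kyyer.awyyyer.byyyer']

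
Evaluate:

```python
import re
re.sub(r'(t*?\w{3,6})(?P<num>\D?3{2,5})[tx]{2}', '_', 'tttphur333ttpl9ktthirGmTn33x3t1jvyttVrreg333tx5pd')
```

'_pl9ktthirGmTn33x3t1jvy_5pd'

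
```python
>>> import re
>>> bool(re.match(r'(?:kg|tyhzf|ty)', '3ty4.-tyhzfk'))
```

False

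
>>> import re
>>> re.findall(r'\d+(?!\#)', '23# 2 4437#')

['2', '2', '443']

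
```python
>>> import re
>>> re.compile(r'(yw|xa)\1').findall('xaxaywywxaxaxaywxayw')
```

`\1` has to match the exact text group 1 already captured.
`findall` collects group 1 from each match (3 total).

['xa', 'yw', 'xa']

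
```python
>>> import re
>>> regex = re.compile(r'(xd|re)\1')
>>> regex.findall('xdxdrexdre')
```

['xd']

`\1` is not a pattern — it's the concrete string captured by group 1, re-applied verbatim.
Because there's exactly one group, `findall` drops the full match and keeps group 1 from the one hit.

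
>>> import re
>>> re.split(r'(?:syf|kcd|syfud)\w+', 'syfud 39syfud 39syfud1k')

Matches to split on: at [0:5] → 'syfud'; at [8:13] → 'syfud'; at [16:23] → 'syfud1k'.
`split` removes every match and returns the 4 fragments in between.

['', ' 39', ' 39', '']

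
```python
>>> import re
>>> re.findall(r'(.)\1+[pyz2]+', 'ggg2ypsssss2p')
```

`\1` is not a pattern — it's the concrete string captured by group 1, re-applied verbatim.
Matches: at [0:6] match 'ggg2yp', group 1 = 'g'; at [6:13] match 'sssss2p', group 1 = 's'.
Because there's exactly one group, `findall` drops the full match and keeps group 1 from each hit.

['g', 's']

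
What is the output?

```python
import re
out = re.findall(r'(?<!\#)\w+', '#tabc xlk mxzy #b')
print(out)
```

`(?!…)`/`(?<!…)` only lets a position through if the neighbouring text does NOT match; no characters are consumed.
Since nothing is captured, `findall` lists the 3 matched substrings directly.

['abc', 'xlk', 'mxzy']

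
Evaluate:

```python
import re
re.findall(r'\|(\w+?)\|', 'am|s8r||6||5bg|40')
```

Matches: at [2:7] match '|s8r|', group 1 = 's8r'; at [7:10] match '|6|', group 1 = '6'; at [10:15] match '|5bg|', group 1 = '5bg'.
`findall` collects group 1 from each match (3 total).

['s8r', '6', '5bg']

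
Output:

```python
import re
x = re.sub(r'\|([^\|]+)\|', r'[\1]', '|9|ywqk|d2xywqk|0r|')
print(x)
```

[9]ywqk[d2xywqk]0r|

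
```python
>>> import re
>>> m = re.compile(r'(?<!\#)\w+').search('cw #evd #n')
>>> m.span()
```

Because the assertion is negative and zero-width, positions next to the forbidden text are skipped.
`search` walks the string left to right and returns the first match it finds.
The match spans [0:2] → 'cw'.

(0, 2)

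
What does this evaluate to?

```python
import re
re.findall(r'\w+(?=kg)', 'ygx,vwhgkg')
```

['vwhg']

The positive lookaround only admits positions where the adjacent text matches; those characters stay outside the span.
Since nothing is captured, `findall` lists the 1 matched substring directly.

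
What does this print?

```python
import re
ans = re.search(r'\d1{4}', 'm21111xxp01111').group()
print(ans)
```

The match spans [1:6] → '21111'.

21111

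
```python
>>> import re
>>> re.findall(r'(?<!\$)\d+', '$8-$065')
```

Because the assertion is negative and zero-width, positions next to the forbidden text are skipped.
Walking the string: at [5:7] → '65'.
With no groups in the pattern, `findall` gives back each whole match — 1 here.

['65']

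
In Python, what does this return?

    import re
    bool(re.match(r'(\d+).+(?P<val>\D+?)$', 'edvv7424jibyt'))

This matches one or more of a digit (captured); then one or more of any character; then one or more of a non-digit (lazy) (captured as 'val'); then anchored at the end.
`re.match` won't scan ahead — the pattern has to work from the very first character.
Here position 0 doesn't satisfy it, so the call returns None, and `bool(None)` is False.

False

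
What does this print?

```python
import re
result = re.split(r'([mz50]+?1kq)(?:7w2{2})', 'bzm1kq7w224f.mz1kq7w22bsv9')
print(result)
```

The pattern matches one or more of one of [mz50] (lazy), then the literal '1kq' (captured); then the literal '7w', then exactly 2 of a literal '2' (non-capturing group).
Matches to split on: at [1:10] → 'zm1kq7w22'; at [13:22] → 'mz1kq7w22'.
With a capturing group present, the delimiter's captured portion is kept in the result list.

['b', 'zm1kq', '4f.', 'mz1kq', 'bsv9']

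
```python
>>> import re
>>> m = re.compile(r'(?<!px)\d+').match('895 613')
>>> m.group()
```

`(?!…)`/`(?<!…)` only lets a position through if the neighbouring text does NOT match; no characters are consumed.
`match` is anchored at position 0; if the pattern doesn't fit there, it returns None.
The match spans [0:3] → '895'.

'895'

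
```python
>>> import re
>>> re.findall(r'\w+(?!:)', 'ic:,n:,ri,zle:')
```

The negative lookahead/lookbehind blocks any match where the forbidden context is present.
No capturing groups, so `findall` returns the 3 full match strings.

['i', 'ri', 'zl']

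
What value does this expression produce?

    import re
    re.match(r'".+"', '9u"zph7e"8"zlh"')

`match` is anchored at position 0; if the pattern doesn't fit there, it returns None.
Here the string doesn't start with a match, so the call returns None.

None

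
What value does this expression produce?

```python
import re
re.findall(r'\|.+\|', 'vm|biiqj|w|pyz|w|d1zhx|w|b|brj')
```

['|biiqj|w|pyz|w|d1zhx|w|b|']

`findall` yields the raw match text (1 of them) because the pattern has no groups.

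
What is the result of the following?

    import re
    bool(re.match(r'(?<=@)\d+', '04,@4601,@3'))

With `match`, the pattern is implicitly anchored at the beginning.
Here the string doesn't start with a match, so the call returns None, and `bool(None)` is False.

False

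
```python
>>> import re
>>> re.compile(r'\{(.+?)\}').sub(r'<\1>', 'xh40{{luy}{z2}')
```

'xh40<{luy><z2>'

With the lazy modifier that quantifier settles for the fewest repetitions that let the rest of the pattern succeed (the atoms after it are unaffected and can still be greedy).
Matches: at [4:10] → '{{luy}'; at [10:14] → '{z2}'.
The replacement refers to a captured group, so each match is rewritten using its own captured text.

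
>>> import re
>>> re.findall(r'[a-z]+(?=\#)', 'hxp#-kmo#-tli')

['hxp', 'kmo']

Because the assertion is zero-width, the text it checks is not consumed and won't appear in the result.
Scanning left to right: at [0:3] → 'hxp'; at [5:8] → 'kmo'.
With no groups in the pattern, `findall` gives back each whole match — 2 here.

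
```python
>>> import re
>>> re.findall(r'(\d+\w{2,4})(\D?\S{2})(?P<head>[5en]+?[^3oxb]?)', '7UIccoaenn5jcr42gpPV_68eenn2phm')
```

[('7UIcc', 'oae', 'nn'), ('42gpPV', '_68', 'ee')]

The pattern matches one or more of a digit, then 2 to 4 of a word character (captured); then optionally a non-digit, then exactly 2 of a non-whitespace character (captured); then one or more of one of [5en] (lazy), then optionally any character except [3oxb] (captured as 'head').
The `?` after the quantifier makes it lazy — it takes as little as possible before letting the rest of the pattern try.
Walking the string: at [0:10] match '7UIccoaenn', groups = ('7UIcc', 'oae', 'nn'); at [14:25] match '42gpPV_68ee', groups = ('42gpPV', '_68', 'ee').
With 3 capturing groups, `findall` returns a 3-tuple per match.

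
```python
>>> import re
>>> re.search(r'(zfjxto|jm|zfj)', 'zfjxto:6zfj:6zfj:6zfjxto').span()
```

(0, 6)

The regex engine tests alternatives in the order written; an earlier branch that matches wins even if a later one would match more.
The match spans [0:6] → 'zfjxto'.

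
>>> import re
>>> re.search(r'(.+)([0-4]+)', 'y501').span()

(0, 4)

The match spans [0:4] → 'y501'.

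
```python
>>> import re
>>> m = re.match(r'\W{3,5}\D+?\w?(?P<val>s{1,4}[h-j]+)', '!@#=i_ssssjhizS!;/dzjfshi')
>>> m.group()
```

Pattern: 3 to 5 of a non-word character, then one or more of a non-digit (lazy), then optionally a word character; then 1 to 4 of a literal 's', then one or more of a character in [h-j] (captured as 'val').
The `?` after the quantifier makes it lazy — it takes as little as possible before letting the rest of the pattern try.
`match` is anchored at position 0; if the pattern doesn't fit there, it returns None.
The match spans [0:13] → '!@#=i_ssssjhi'.
Captured: group 1 = 'ssssjhi'.

'!@#=i_ssssjhi'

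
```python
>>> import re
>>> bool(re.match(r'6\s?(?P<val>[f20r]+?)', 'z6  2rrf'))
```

False

The pattern matches the literal '6', then optionally whitespace; then one or more of one of [f20r] (lazy) (captured as 'val').
`re.match` won't scan ahead — the pattern has to work from the very first character.
Here position 0 doesn't satisfy it, so the call returns None, and `bool(None)` is False.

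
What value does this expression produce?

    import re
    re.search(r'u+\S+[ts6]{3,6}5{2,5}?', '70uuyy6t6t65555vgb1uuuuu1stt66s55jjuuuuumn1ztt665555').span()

This matches one or more of a literal 'u', then one or more of a non-whitespace character; then 3 to 6 of one of [ts6], then 2 to 5 of the literal '5' (lazy).
Because the quantifier is non-greedy, it stops expanding at the earliest point where the rest of the pattern can succeed.
Unlike `match`, `search` isn't anchored — it looks for the pattern anywhere in the string.
The match spans [2:50] → 'uuyy6t6t65555vgb1uuuuu1stt66s55jjuuuuumn1ztt6655'.

(2, 50)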